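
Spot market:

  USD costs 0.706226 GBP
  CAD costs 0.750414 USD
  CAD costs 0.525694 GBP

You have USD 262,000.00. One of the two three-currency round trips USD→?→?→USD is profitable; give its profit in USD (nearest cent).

Profit: USD 2,127.06

Profitable loop is USD → GBP → CAD → USD:
USD 262,000.00 × 0.706226 = GBP 185,031.21
GBP 185,031.21 ÷ 0.525694 = CAD 351,975.13
CAD 351,975.13 × 0.750414 = USD 264,127.06
Profit = USD 264,127.06 − USD 262,000.00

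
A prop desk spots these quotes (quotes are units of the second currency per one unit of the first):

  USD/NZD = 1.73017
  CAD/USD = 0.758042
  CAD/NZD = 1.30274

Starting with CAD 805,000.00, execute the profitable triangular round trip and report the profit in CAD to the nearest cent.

Profitable loop is CAD → USD → NZD → CAD:
CAD 805,000.00 × 0.758042 = USD 610,223.81
USD 610,223.81 × 1.73017 = NZD 1,055,790.93
NZD 1,055,790.93 ÷ 1.30274 = CAD 810,438.71
Profit = CAD 810,438.71 − CAD 805,000.00

Profit: CAD 5,438.71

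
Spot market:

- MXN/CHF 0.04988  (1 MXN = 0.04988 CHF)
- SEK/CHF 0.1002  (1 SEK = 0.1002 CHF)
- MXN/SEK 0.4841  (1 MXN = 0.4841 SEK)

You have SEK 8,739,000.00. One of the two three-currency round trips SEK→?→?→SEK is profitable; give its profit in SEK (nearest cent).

Profit: SEK 247,392.43

Profitable loop is SEK → MXN → CHF → SEK:
SEK 8,739,000.00 ÷ 0.4841 = MXN 18,052,055.36
MXN 18,052,055.36 × 0.04988 = CHF 900,436.52
CHF 900,436.52 ÷ 0.1002 = SEK 8,986,392.43
Profit = SEK 8,986,392.43 − SEK 8,739,000.00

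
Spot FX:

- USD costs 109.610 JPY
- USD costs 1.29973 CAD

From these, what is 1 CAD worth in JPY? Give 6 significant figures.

1 CAD ÷ 1.29973 = 0.769391 USD
0.769391 USD × 109.610 = 84.3329 JPY

CAD/JPY = 84.3329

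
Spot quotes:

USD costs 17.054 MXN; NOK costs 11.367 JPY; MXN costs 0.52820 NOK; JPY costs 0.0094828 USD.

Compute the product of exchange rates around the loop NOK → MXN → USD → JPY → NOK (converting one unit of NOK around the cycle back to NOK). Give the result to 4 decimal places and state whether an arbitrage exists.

1.0299 (arbitrage exists)

Around NOK → MXN → USD → JPY → NOK: 1 ÷ 0.52820 ÷ 17.054 ÷ 0.0094828 ÷ 11.367 = 1.029895
Product > 1; profitable direction is NOK → MXN → USD → JPY → NOK.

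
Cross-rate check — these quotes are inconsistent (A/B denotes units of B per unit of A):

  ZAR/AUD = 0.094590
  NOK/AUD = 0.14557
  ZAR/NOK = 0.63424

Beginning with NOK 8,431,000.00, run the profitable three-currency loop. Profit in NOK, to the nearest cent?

Profitable loop is NOK → ZAR → AUD → NOK:
NOK 8,431,000.00 ÷ 0.63424 = ZAR 13,293,075.18
ZAR 13,293,075.18 × 0.094590 = AUD 1,257,391.98
AUD 1,257,391.98 ÷ 0.14557 = NOK 8,637,713.68
Profit = NOK 8,637,713.68 − NOK 8,431,000.00

Profit: NOK 206,713.68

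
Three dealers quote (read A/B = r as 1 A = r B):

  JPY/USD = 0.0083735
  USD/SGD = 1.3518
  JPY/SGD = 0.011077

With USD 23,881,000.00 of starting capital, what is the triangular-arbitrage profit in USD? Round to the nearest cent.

Profit: USD 522,370.84

Profitable loop is USD → SGD → JPY → USD:
USD 23,881,000.00 × 1.3518 = SGD 32,282,335.80
SGD 32,282,335.80 ÷ 0.011077 = JPY 2,914,357,299
JPY 2,914,357,299 × 0.0083735 = USD 24,403,370.84
Profit = USD 24,403,370.84 − USD 23,881,000.00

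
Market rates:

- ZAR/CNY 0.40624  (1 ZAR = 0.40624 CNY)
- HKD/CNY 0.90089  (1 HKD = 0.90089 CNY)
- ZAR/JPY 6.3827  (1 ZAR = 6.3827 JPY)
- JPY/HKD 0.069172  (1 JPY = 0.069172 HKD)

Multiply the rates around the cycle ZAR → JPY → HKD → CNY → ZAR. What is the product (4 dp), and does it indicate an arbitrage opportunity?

0.9791 (arbitrage exists)

Around ZAR → JPY → HKD → CNY → ZAR: 1 × 6.3827 × 0.069172 × 0.90089 ÷ 0.40624 = 0.979093
Product < 1; profitable direction is ZAR → CNY → HKD → JPY → ZAR.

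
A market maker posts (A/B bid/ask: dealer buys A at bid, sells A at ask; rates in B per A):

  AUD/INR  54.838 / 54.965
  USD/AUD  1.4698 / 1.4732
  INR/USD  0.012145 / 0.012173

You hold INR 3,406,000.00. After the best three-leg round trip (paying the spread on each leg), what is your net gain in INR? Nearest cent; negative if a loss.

Net profit: INR 49,405.97

Best loop INR → AUD → USD → INR:
INR 3,406,000.00 ÷ 54.965 (buy AUD at ask) = AUD 61,966.71
AUD 61,966.71 ÷ 1.4732 (buy USD at ask) = USD 42,062.66
USD 42,062.66 ÷ 0.012173 (buy INR at ask) = INR 3,455,405.97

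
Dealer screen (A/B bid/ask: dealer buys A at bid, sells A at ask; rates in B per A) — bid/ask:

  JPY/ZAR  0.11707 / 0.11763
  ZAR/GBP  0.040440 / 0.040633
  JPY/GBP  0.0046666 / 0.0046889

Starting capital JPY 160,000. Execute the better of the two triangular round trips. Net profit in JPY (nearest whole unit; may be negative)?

Best loop JPY → ZAR → GBP → JPY:
JPY 160,000 × 0.11707 (sell JPY at bid) = ZAR 18,731.20
ZAR 18,731.20 × 0.040440 (sell ZAR at bid) = GBP 757.49
GBP 757.49 ÷ 0.0046889 (buy JPY at ask) = JPY 161,550

Net profit: JPY 1,550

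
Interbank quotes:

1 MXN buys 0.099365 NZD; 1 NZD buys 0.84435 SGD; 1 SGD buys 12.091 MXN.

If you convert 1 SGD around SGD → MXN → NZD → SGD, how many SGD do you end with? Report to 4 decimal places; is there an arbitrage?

Around SGD → MXN → NZD → SGD: 1 × 12.091 × 0.099365 × 0.84435 = 1.014421
Product > 1; profitable direction is SGD → MXN → NZD → SGD.

1.0144 (arbitrage exists)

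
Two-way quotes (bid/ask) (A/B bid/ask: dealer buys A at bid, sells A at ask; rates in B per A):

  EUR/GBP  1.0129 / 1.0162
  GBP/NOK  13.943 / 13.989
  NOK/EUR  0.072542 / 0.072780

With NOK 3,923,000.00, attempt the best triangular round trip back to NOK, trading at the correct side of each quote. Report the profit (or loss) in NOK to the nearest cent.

Best loop NOK → EUR → GBP → NOK:
NOK 3,923,000.00 × 0.072542 (sell NOK at bid) = EUR 284,582.27
EUR 284,582.27 × 1.0129 (sell EUR at bid) = GBP 288,253.38
GBP 288,253.38 × 13.943 (sell GBP at bid) = NOK 4,019,116.84

Net profit: NOK 96,116.84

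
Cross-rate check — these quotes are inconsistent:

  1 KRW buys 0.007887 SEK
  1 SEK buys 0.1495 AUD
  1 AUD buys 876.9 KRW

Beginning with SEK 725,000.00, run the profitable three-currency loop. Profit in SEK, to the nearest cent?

Profit: SEK 24,619.91

Profitable loop is SEK → AUD → KRW → SEK:
SEK 725,000.00 × 0.1495 = AUD 108,387.50
AUD 108,387.50 × 876.9 = KRW 95,044,999
KRW 95,044,999 × 0.007887 = SEK 749,619.91
Profit = SEK 749,619.91 − SEK 725,000.00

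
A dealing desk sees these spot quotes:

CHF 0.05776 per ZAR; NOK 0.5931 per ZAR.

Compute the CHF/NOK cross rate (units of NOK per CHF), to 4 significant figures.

1 CHF ÷ 0.05776 = 17.313 ZAR
17.313 ZAR × 0.5931 = 10.2684 NOK

CHF/NOK = 10.27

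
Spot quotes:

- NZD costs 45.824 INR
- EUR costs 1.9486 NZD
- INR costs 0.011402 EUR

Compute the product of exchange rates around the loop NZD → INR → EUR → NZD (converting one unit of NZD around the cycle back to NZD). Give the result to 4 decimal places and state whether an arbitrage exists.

Around NZD → INR → EUR → NZD: 1 × 45.824 × 0.011402 × 1.9486 = 1.018115
Product > 1; profitable direction is NZD → INR → EUR → NZD.

1.0181 (arbitrage exists)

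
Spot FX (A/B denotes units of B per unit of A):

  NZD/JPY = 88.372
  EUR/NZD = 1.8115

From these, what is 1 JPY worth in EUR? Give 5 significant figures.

1 JPY ÷ 88.372 = 0.0113158 NZD
0.0113158 NZD ÷ 1.8115 = 0.00624665 EUR

JPY/EUR = 0.0062466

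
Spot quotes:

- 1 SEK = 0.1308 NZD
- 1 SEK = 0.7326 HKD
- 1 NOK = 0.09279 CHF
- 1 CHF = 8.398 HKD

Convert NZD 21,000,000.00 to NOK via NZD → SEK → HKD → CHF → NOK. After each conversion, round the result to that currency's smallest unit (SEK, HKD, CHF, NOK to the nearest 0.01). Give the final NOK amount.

NZD 21,000,000.00 ÷ 0.1308 = SEK 160,550,458.72
SEK 160,550,458.72 × 0.7326 = HKD 117,619,266.06
HKD 117,619,266.06 ÷ 8.398 = CHF 14,005,628.25
CHF 14,005,628.25 ÷ 0.09279 = NOK 150,938,983.19

NOK 150,938,983.19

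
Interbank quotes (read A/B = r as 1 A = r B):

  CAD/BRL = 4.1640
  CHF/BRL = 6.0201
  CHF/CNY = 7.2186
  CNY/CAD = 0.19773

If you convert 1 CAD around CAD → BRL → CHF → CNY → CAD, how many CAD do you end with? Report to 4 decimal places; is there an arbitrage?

Around CAD → BRL → CHF → CNY → CAD: 1 × 4.1640 ÷ 6.0201 × 7.2186 × 0.19773 = 0.987262
Product < 1; profitable direction is CAD → CNY → CHF → BRL → CAD.

0.9873 (arbitrage exists)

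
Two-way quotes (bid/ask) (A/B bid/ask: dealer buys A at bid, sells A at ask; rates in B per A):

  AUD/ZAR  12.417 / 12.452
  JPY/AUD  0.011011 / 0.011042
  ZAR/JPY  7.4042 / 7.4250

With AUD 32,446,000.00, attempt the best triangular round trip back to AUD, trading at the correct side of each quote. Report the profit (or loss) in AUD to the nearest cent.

Net profit: AUD 400,019.69

Best loop AUD → ZAR → JPY → AUD:
AUD 32,446,000.00 × 12.417 (sell AUD at bid) = ZAR 402,881,982.00
ZAR 402,881,982.00 × 7.4042 (sell ZAR at bid) = JPY 2,983,018,771
JPY 2,983,018,771 × 0.011011 (sell JPY at bid) = AUD 32,846,019.69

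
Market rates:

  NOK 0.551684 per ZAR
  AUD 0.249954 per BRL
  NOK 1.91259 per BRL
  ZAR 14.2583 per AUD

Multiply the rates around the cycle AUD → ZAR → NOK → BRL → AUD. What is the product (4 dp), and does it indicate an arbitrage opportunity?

1.0280 (arbitrage exists)

Around AUD → ZAR → NOK → BRL → AUD: 1 × 14.2583 × 0.551684 ÷ 1.91259 × 0.249954 = 1.028008
Product > 1; profitable direction is AUD → ZAR → NOK → BRL → AUD.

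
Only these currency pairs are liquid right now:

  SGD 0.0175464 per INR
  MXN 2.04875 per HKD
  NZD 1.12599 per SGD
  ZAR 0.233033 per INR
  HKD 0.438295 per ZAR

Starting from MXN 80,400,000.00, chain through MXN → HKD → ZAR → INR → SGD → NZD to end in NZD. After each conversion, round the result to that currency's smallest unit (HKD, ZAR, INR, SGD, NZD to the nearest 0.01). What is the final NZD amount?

MXN 80,400,000.00 ÷ 2.04875 = HKD 39,243,441.12
HKD 39,243,441.12 ÷ 0.438295 = ZAR 89,536,593.21
ZAR 89,536,593.21 ÷ 0.233033 = INR 384,222,806.25
INR 384,222,806.25 × 0.0175464 = SGD 6,741,727.05
SGD 6,741,727.05 × 1.12599 = NZD 7,591,117.24

NZD 7,591,117.24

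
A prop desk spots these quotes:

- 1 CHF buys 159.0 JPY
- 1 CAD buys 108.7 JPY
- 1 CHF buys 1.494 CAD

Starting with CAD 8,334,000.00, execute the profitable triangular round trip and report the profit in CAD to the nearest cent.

Profit: CAD 178,096.01

Profitable loop is CAD → JPY → CHF → CAD:
CAD 8,334,000.00 × 108.7 = JPY 905,905,800
JPY 905,905,800 ÷ 159.0 = CHF 5,697,520.75
CHF 5,697,520.75 × 1.494 = CAD 8,512,096.01
Profit = CAD 8,512,096.01 − CAD 8,334,000.00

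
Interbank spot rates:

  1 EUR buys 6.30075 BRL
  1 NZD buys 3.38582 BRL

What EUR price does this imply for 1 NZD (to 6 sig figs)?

NZD/EUR = 0.537368

1 NZD × 3.38582 = 3.38582 BRL
3.38582 BRL ÷ 6.30075 = 0.537368 EUR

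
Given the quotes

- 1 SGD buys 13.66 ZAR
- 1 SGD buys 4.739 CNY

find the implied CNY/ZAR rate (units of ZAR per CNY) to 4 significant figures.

CNY/ZAR = 2.882

1 CNY ÷ 4.739 = 0.211015 SGD
0.211015 SGD × 13.66 = 2.88246 ZAR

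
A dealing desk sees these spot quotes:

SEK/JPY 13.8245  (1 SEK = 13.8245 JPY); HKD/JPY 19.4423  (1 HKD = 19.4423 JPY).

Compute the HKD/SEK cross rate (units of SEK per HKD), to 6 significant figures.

HKD/SEK = 1.40637

1 HKD × 19.4423 = 19.4423 JPY
19.4423 JPY ÷ 13.8245 = 1.40637 SEK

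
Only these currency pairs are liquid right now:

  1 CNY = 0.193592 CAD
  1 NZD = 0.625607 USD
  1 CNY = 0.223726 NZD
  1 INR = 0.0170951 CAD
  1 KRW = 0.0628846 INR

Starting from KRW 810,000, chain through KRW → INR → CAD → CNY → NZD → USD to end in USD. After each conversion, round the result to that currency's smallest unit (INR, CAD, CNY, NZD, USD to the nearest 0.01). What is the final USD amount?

KRW 810,000 × 0.0628846 = INR 50,936.53
INR 50,936.53 × 0.0170951 = CAD 870.77
CAD 870.77 ÷ 0.193592 = CNY 4,497.96
CNY 4,497.96 × 0.223726 = NZD 1,006.31
NZD 1,006.31 × 0.625607 = USD 629.55

USD 629.55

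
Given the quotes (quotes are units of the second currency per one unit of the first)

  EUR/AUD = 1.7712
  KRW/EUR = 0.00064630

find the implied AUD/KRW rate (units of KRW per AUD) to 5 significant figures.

AUD/KRW = 873.57

1 AUD ÷ 1.7712 = 0.564589 EUR
0.564589 EUR ÷ 0.00064630 = 873.571 KRW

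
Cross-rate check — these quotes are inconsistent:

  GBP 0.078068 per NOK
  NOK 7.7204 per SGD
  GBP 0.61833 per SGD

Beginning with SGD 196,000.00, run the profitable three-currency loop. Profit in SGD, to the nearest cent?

Profit: SGD 5,077.53

Profitable loop is SGD → GBP → NOK → SGD:
SGD 196,000.00 × 0.61833 = GBP 121,192.68
GBP 121,192.68 ÷ 0.078068 = NOK 1,552,398.93
NOK 1,552,398.93 ÷ 7.7204 = SGD 201,077.53
Profit = SGD 201,077.53 − SGD 196,000.00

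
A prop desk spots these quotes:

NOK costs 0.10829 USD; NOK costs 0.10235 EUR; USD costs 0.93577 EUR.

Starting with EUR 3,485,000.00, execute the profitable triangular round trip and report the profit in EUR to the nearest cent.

Profit: EUR 34,922.96

Profitable loop is EUR → USD → NOK → EUR:
EUR 3,485,000.00 ÷ 0.93577 = USD 3,724,205.73
USD 3,724,205.73 ÷ 0.10829 = NOK 34,391,040.12
NOK 34,391,040.12 × 0.10235 = EUR 3,519,922.96
Profit = EUR 3,519,922.96 − EUR 3,485,000.00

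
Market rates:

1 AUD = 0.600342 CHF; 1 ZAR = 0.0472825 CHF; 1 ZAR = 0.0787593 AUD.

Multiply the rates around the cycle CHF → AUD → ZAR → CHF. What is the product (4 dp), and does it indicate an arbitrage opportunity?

1.0000 (no arbitrage)

Around CHF → AUD → ZAR → CHF: 1 ÷ 0.600342 ÷ 0.0787593 × 0.0472825 = 1.000000
Product ≈ 1 (deviation 0.000%, within rounding noise).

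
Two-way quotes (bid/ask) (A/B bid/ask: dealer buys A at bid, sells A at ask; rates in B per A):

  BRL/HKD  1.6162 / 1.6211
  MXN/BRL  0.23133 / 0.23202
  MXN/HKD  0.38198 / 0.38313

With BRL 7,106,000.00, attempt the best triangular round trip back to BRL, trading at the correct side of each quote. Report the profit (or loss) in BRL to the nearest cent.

Net profit: BRL 110,566.19

Best loop BRL → MXN → HKD → BRL:
BRL 7,106,000.00 ÷ 0.23202 (buy MXN at ask) = MXN 30,626,670.11
MXN 30,626,670.11 × 0.38198 (sell MXN at bid) = HKD 11,698,775.45
HKD 11,698,775.45 ÷ 1.6211 (buy BRL at ask) = BRL 7,216,566.19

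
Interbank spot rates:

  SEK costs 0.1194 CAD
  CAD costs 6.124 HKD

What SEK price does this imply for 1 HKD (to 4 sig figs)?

HKD/SEK = 1.368

1 HKD ÷ 6.124 = 0.163292 CAD
0.163292 CAD ÷ 0.1194 = 1.3676 SEK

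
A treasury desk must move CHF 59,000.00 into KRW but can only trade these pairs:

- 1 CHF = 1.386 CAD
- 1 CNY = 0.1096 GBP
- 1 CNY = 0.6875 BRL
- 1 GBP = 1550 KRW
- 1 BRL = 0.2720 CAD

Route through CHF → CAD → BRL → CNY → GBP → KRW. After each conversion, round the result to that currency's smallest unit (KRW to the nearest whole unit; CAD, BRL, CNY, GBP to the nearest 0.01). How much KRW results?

CHF 59,000.00 × 1.386 = CAD 81,774.00
CAD 81,774.00 ÷ 0.2720 = BRL 300,639.71
BRL 300,639.71 ÷ 0.6875 = CNY 437,294.12
CNY 437,294.12 × 0.1096 = GBP 47,927.44
GBP 47,927.44 × 1550 = KRW 74,287,532

KRW 74,287,532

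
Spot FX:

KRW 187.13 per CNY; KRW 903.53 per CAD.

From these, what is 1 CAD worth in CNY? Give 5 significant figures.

CAD/CNY = 4.8284

1 CAD × 903.53 = 903.53 KRW
903.53 KRW ÷ 187.13 = 4.82835 CNY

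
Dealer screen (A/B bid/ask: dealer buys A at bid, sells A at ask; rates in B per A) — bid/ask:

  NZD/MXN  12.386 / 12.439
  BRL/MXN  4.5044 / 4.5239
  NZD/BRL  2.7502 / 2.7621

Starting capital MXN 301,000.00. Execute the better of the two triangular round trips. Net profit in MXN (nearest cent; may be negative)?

Best loop MXN → NZD → BRL → MXN:
MXN 301,000.00 ÷ 12.439 (buy NZD at ask) = NZD 24,198.09
NZD 24,198.09 × 2.7502 (sell NZD at bid) = BRL 66,549.58
BRL 66,549.58 × 4.5044 (sell BRL at bid) = MXN 299,765.92

Net result: MXN -1,234.08 (no profitable arbitrage after spreads)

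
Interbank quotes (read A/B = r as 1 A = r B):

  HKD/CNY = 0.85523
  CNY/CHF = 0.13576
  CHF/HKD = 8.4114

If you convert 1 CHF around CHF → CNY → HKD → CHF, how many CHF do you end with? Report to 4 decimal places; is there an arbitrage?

1.0239 (arbitrage exists)

Around CHF → CNY → HKD → CHF: 1 ÷ 0.13576 ÷ 0.85523 ÷ 8.4114 = 1.023946
Product > 1; profitable direction is CHF → CNY → HKD → CHF.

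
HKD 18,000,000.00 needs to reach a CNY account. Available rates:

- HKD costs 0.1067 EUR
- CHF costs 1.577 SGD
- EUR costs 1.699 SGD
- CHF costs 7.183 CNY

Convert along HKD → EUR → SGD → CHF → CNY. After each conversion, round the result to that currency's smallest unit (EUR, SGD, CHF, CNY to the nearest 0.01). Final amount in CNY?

HKD 18,000,000.00 × 0.1067 = EUR 1,920,600.00
EUR 1,920,600.00 × 1.699 = SGD 3,263,099.40
SGD 3,263,099.40 ÷ 1.577 = CHF 2,069,181.61
CHF 2,069,181.61 × 7.183 = CNY 14,862,931.50

CNY 14,862,931.50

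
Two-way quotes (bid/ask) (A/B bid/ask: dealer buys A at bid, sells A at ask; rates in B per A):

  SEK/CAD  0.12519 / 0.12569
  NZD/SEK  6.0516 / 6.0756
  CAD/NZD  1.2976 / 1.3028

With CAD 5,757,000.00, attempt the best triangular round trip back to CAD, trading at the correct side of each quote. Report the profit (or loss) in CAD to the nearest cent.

Net profit: CAD 29,668.18

Best loop CAD → SEK → NZD → CAD:
CAD 5,757,000.00 ÷ 0.12569 (buy SEK at ask) = SEK 45,803,166.52
SEK 45,803,166.52 ÷ 6.0756 (buy NZD at ask) = NZD 7,538,871.31
NZD 7,538,871.31 ÷ 1.3028 (buy CAD at ask) = CAD 5,786,668.18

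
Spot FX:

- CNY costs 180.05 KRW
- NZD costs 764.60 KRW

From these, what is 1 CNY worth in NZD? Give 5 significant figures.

CNY/NZD = 0.23548

1 CNY × 180.05 = 180.05 KRW
180.05 KRW ÷ 764.60 = 0.235483 NZD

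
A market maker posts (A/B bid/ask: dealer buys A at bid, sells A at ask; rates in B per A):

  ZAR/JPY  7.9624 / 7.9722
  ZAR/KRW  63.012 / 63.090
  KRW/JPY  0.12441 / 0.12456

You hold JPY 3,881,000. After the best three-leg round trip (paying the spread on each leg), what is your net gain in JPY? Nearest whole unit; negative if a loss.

Best loop JPY → KRW → ZAR → JPY:
JPY 3,881,000 ÷ 0.12456 (buy KRW at ask) = KRW 31,157,675
KRW 31,157,675 ÷ 63.090 (buy ZAR at ask) = ZAR 493,860.75
ZAR 493,860.75 × 7.9624 (sell ZAR at bid) = JPY 3,932,317

Net profit: JPY 51,317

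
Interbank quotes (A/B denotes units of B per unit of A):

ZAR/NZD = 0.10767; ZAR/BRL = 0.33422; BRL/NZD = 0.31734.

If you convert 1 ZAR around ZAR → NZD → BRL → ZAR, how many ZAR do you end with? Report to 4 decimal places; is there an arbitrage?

Around ZAR → NZD → BRL → ZAR: 1 × 0.10767 ÷ 0.31734 ÷ 0.33422 = 1.015167
Product > 1; profitable direction is ZAR → NZD → BRL → ZAR.

1.0152 (arbitrage exists)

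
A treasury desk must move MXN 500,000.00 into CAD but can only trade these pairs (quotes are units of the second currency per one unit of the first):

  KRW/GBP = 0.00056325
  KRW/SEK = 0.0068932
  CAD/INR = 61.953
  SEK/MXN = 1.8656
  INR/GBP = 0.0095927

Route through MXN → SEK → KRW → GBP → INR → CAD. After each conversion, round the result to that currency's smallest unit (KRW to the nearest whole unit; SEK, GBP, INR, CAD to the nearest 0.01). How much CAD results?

CAD 36,849.25

MXN 500,000.00 ÷ 1.8656 = SEK 268,010.29
SEK 268,010.29 ÷ 0.0068932 = KRW 38,880,388
KRW 38,880,388 × 0.00056325 = GBP 21,899.38
GBP 21,899.38 ÷ 0.0095927 = INR 2,282,921.39
INR 2,282,921.39 ÷ 61.953 = CAD 36,849.25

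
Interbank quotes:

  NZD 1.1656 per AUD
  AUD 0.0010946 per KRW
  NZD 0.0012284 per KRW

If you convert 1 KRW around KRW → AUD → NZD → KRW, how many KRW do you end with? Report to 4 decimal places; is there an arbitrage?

Around KRW → AUD → NZD → KRW: 1 × 0.0010946 × 1.1656 ÷ 0.0012284 = 1.038640
Product > 1; profitable direction is KRW → AUD → NZD → KRW.

1.0386 (arbitrage exists)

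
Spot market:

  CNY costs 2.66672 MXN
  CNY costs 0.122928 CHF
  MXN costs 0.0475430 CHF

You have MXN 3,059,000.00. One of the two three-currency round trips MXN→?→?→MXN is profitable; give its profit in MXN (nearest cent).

Profitable loop is MXN → CHF → CNY → MXN:
MXN 3,059,000.00 × 0.0475430 = CHF 145,434.04
CHF 145,434.04 ÷ 0.122928 = CNY 1,183,083.08
CNY 1,183,083.08 × 2.66672 = MXN 3,154,951.31
Profit = MXN 3,154,951.31 − MXN 3,059,000.00

Profit: MXN 95,951.31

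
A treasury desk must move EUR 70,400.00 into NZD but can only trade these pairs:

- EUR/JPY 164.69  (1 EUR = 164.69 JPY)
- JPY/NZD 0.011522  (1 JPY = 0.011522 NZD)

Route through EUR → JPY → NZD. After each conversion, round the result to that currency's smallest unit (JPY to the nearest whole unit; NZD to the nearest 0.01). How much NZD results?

NZD 133,588.10

EUR 70,400.00 × 164.69 = JPY 11,594,176
JPY 11,594,176 × 0.011522 = NZD 133,588.10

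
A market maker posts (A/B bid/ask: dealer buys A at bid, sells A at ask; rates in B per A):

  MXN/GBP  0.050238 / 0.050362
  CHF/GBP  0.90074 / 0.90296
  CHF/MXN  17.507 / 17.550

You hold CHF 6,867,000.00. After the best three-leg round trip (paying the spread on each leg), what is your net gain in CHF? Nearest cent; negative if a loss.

Best loop CHF → GBP → MXN → CHF:
CHF 6,867,000.00 × 0.90074 (sell CHF at bid) = GBP 6,185,381.58
GBP 6,185,381.58 ÷ 0.050362 (buy MXN at ask) = MXN 122,818,426.19
MXN 122,818,426.19 ÷ 17.550 (buy CHF at ask) = CHF 6,998,200.92

Net profit: CHF 131,200.92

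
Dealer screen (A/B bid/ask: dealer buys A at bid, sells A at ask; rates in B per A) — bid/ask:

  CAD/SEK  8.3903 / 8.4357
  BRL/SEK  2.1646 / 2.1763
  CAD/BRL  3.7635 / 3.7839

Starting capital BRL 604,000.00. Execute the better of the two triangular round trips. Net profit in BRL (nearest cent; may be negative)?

Net profit: BRL 11,397.91

Best loop BRL → CAD → SEK → BRL:
BRL 604,000.00 ÷ 3.7839 (buy CAD at ask) = CAD 159,623.67
CAD 159,623.67 × 8.3903 (sell CAD at bid) = SEK 1,339,290.47
SEK 1,339,290.47 ÷ 2.1763 (buy BRL at ask) = BRL 615,397.91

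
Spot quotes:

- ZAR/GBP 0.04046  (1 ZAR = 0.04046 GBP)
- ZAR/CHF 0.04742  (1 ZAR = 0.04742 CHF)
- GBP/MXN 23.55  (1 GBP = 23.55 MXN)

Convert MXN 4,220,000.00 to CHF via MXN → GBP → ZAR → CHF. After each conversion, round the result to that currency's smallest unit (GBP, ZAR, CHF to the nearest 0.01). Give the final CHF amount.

CHF 210,018.34

MXN 4,220,000.00 ÷ 23.55 = GBP 179,193.21
GBP 179,193.21 ÷ 0.04046 = ZAR 4,428,897.92
ZAR 4,428,897.92 × 0.04742 = CHF 210,018.34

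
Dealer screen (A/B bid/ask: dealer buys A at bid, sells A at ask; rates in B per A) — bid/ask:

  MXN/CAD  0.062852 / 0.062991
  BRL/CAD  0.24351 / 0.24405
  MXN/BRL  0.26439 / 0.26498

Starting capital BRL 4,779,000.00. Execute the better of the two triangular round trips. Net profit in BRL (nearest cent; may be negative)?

Net profit: BRL 105,502.69

Best loop BRL → CAD → MXN → BRL:
BRL 4,779,000.00 × 0.24351 (sell BRL at bid) = CAD 1,163,734.29
CAD 1,163,734.29 ÷ 0.062991 (buy MXN at ask) = MXN 18,474,612.09
MXN 18,474,612.09 × 0.26439 (sell MXN at bid) = BRL 4,884,502.69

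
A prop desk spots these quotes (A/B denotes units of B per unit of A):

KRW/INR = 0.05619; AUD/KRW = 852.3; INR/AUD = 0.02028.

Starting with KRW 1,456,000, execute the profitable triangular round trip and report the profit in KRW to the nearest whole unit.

Profit: KRW 43,139

Profitable loop is KRW → AUD → INR → KRW:
KRW 1,456,000 ÷ 852.3 = AUD 1,708.32
AUD 1,708.32 ÷ 0.02028 = INR 84,236.62
INR 84,236.62 ÷ 0.05619 = KRW 1,499,139
Profit = KRW 1,499,139 − KRW 1,456,000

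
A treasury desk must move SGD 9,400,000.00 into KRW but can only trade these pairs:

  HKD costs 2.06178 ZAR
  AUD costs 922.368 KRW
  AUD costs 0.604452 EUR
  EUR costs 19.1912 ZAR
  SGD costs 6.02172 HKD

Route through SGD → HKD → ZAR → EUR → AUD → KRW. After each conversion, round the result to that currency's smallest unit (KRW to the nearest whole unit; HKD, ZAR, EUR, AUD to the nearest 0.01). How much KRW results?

SGD 9,400,000.00 × 6.02172 = HKD 56,604,168.00
HKD 56,604,168.00 × 2.06178 = ZAR 116,705,341.50
ZAR 116,705,341.50 ÷ 19.1912 = EUR 6,081,190.42
EUR 6,081,190.42 ÷ 0.604452 = AUD 10,060,667.22
AUD 10,060,667.22 × 922.368 = KRW 9,279,637,502

KRW 9,279,637,502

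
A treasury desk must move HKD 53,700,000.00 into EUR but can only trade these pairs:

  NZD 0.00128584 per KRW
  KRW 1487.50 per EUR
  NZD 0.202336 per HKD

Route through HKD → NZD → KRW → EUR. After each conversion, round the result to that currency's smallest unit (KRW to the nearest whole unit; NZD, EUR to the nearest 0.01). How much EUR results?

HKD 53,700,000.00 × 0.202336 = NZD 10,865,443.20
NZD 10,865,443.20 ÷ 0.00128584 = KRW 8,450,074,037
KRW 8,450,074,037 ÷ 1487.50 = EUR 5,680,722.04

EUR 5,680,722.04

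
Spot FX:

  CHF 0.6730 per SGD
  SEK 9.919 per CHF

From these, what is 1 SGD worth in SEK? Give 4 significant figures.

1 SGD × 0.6730 = 0.673 CHF
0.673 CHF × 9.919 = 6.67549 SEK

SGD/SEK = 6.675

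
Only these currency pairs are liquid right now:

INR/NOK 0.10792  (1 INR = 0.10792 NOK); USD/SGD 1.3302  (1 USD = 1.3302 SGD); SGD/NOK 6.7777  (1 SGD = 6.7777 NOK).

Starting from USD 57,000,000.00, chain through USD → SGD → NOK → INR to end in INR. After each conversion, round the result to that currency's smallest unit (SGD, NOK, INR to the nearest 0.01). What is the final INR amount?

INR 4,761,811,552.82

USD 57,000,000.00 × 1.3302 = SGD 75,821,400.00
SGD 75,821,400.00 × 6.7777 = NOK 513,894,702.78
NOK 513,894,702.78 ÷ 0.10792 = INR 4,761,811,552.82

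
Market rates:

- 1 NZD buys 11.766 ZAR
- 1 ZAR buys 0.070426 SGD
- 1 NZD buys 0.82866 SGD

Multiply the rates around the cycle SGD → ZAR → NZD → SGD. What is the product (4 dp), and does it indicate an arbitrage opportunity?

1.0000 (no arbitrage)

Around SGD → ZAR → NZD → SGD: 1 ÷ 0.070426 ÷ 11.766 × 0.82866 = 1.000033
Product ≈ 1 (deviation 0.003%, within rounding noise).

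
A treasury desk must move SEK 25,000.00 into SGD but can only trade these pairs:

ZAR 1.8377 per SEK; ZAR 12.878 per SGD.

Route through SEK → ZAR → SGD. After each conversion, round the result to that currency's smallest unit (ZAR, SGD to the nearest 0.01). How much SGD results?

SEK 25,000.00 × 1.8377 = ZAR 45,942.50
ZAR 45,942.50 ÷ 12.878 = SGD 3,567.52

SGD 3,567.52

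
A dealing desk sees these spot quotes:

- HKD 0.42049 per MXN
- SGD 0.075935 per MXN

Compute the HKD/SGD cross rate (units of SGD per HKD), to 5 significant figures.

HKD/SGD = 0.18059

1 HKD ÷ 0.42049 = 2.37818 MXN
2.37818 MXN × 0.075935 = 0.180587 SGD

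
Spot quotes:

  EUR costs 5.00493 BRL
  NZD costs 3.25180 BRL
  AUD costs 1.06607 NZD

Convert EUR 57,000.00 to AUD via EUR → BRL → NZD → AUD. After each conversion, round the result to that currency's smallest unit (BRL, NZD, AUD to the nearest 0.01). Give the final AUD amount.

AUD 82,293.08

EUR 57,000.00 × 5.00493 = BRL 285,281.01
BRL 285,281.01 ÷ 3.25180 = NZD 87,730.18
NZD 87,730.18 ÷ 1.06607 = AUD 82,293.08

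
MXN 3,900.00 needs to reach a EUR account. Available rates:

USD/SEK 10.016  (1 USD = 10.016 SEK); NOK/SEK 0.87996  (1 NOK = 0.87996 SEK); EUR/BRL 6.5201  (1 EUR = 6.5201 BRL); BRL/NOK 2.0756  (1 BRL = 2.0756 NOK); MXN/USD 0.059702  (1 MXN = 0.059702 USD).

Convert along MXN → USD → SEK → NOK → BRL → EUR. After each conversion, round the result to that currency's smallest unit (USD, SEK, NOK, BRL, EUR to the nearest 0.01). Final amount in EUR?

MXN 3,900.00 × 0.059702 = USD 232.84
USD 232.84 × 10.016 = SEK 2,332.13
SEK 2,332.13 ÷ 0.87996 = NOK 2,650.27
NOK 2,650.27 ÷ 2.0756 = BRL 1,276.87
BRL 1,276.87 ÷ 6.5201 = EUR 195.84

EUR 195.84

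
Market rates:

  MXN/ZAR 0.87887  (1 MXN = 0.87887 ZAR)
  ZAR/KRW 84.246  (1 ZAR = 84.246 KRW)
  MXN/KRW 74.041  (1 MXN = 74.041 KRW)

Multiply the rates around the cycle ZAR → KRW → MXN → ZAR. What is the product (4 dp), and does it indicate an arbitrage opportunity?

Around ZAR → KRW → MXN → ZAR: 1 × 84.246 ÷ 74.041 × 0.87887 = 1.000004
Product ≈ 1 (deviation 0.000%, within rounding noise).

1.0000 (no arbitrage)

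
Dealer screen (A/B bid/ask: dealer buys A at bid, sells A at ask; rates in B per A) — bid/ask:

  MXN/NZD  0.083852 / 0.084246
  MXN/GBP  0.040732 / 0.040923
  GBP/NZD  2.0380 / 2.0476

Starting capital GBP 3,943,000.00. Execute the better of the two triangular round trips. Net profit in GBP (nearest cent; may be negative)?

Best loop GBP → MXN → NZD → GBP:
GBP 3,943,000.00 ÷ 0.040923 (buy MXN at ask) = MXN 96,351,684.87
MXN 96,351,684.87 × 0.083852 (sell MXN at bid) = NZD 8,079,281.48
NZD 8,079,281.48 ÷ 2.0476 (buy GBP at ask) = GBP 3,945,732.31

Net profit: GBP 2,732.31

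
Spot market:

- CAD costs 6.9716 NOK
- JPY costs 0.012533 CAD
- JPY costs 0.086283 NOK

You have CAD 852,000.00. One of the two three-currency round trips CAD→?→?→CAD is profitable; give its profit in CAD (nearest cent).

Profitable loop is CAD → NOK → JPY → CAD:
CAD 852,000.00 × 6.9716 = NOK 5,939,803.20
NOK 5,939,803.20 ÷ 0.086283 = JPY 68,840,944
JPY 68,840,944 × 0.012533 = CAD 862,783.56
Profit = CAD 862,783.56 − CAD 852,000.00

Profit: CAD 10,783.56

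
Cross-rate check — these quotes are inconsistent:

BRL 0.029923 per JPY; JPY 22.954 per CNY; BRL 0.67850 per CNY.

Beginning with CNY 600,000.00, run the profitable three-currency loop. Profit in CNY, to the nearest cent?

Profitable loop is CNY → JPY → BRL → CNY:
CNY 600,000.00 × 22.954 = JPY 13,772,400
JPY 13,772,400 × 0.029923 = BRL 412,111.53
BRL 412,111.53 ÷ 0.67850 = CNY 607,386.18
Profit = CNY 607,386.18 − CNY 600,000.00

Profit: CNY 7,386.18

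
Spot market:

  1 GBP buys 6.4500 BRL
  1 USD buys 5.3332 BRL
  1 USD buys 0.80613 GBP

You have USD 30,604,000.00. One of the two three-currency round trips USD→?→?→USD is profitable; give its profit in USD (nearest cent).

Profitable loop is USD → BRL → GBP → USD:
USD 30,604,000.00 × 5.3332 = BRL 163,217,252.80
BRL 163,217,252.80 ÷ 6.4500 = GBP 25,305,000.43
GBP 25,305,000.43 ÷ 0.80613 = USD 31,390,719.16
Profit = USD 31,390,719.16 − USD 30,604,000.00

Profit: USD 786,719.16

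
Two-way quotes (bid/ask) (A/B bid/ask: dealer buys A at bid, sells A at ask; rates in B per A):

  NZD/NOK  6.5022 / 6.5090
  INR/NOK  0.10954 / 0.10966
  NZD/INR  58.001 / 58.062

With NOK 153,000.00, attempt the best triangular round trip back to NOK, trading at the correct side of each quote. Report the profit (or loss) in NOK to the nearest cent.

Net profit: NOK 3,246.94

Best loop NOK → INR → NZD → NOK:
NOK 153,000.00 ÷ 0.10966 (buy INR at ask) = INR 1,395,221.59
INR 1,395,221.59 ÷ 58.062 (buy NZD at ask) = NZD 24,029.86
NZD 24,029.86 × 6.5022 (sell NZD at bid) = NOK 156,246.94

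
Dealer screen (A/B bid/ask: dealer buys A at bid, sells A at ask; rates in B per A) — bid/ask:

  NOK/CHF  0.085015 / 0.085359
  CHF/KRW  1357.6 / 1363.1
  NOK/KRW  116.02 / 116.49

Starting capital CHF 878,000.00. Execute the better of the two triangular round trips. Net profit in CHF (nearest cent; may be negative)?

Best loop CHF → NOK → KRW → CHF:
CHF 878,000.00 ÷ 0.085359 (buy NOK at ask) = NOK 10,285,968.67
NOK 10,285,968.67 × 116.02 (sell NOK at bid) = KRW 1,193,378,085
KRW 1,193,378,085 ÷ 1363.1 (buy CHF at ask) = CHF 875,488.29

Net result: CHF -2,511.71 (no profitable arbitrage after spreads)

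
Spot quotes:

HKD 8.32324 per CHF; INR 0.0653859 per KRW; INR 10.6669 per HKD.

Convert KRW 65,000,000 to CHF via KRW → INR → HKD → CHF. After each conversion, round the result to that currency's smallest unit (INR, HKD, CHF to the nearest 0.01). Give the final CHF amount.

CHF 47,870.37

KRW 65,000,000 × 0.0653859 = INR 4,250,083.50
INR 4,250,083.50 ÷ 10.6669 = HKD 398,436.61
HKD 398,436.61 ÷ 8.32324 = CHF 47,870.37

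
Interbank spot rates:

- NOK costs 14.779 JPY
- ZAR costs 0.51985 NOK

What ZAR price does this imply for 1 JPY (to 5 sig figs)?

JPY/ZAR = 0.13016

1 JPY ÷ 14.779 = 0.0676636 NOK
0.0676636 NOK ÷ 0.51985 = 0.13016 ZAR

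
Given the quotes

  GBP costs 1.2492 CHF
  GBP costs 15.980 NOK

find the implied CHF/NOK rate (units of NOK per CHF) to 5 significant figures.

1 CHF ÷ 1.2492 = 0.800512 GBP
0.800512 GBP × 15.980 = 12.7922 NOK

CHF/NOK = 12.792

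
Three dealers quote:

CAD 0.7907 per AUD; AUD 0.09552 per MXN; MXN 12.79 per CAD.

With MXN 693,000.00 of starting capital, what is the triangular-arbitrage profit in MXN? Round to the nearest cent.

Profitable loop is MXN → CAD → AUD → MXN:
MXN 693,000.00 ÷ 12.79 = CAD 54,182.96
CAD 54,182.96 ÷ 0.7907 = AUD 68,525.30
AUD 68,525.30 ÷ 0.09552 = MXN 717,392.18
Profit = MXN 717,392.18 − MXN 693,000.00

Profit: MXN 24,392.18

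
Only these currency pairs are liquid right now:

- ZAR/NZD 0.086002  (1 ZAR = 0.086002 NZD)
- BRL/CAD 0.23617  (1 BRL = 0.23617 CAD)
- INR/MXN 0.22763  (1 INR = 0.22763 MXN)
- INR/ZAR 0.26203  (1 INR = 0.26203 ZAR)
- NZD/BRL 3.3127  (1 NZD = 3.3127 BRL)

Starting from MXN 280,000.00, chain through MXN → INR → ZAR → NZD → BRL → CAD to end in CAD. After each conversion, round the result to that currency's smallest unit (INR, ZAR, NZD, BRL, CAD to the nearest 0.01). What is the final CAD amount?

MXN 280,000.00 ÷ 0.22763 = INR 1,230,066.34
INR 1,230,066.34 × 0.26203 = ZAR 322,314.28
ZAR 322,314.28 × 0.086002 = NZD 27,719.67
NZD 27,719.67 × 3.3127 = BRL 91,826.95
BRL 91,826.95 × 0.23617 = CAD 21,686.77

CAD 21,686.77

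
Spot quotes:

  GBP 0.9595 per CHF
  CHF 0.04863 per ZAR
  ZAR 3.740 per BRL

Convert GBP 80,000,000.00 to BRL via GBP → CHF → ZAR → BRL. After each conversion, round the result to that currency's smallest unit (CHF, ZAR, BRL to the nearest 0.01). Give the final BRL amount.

GBP 80,000,000.00 ÷ 0.9595 = CHF 83,376,758.73
CHF 83,376,758.73 ÷ 0.04863 = ZAR 1,714,512,826.03
ZAR 1,714,512,826.03 ÷ 3.740 = BRL 458,425,889.31

BRL 458,425,889.31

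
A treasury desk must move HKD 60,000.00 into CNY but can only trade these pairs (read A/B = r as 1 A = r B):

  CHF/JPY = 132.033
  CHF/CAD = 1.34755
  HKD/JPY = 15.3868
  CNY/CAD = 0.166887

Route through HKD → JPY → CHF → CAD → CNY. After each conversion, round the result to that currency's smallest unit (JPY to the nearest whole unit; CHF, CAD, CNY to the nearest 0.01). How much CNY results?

CNY 56,459.82

HKD 60,000.00 × 15.3868 = JPY 923,208
JPY 923,208 ÷ 132.033 = CHF 6,992.25
CHF 6,992.25 × 1.34755 = CAD 9,422.41
CAD 9,422.41 ÷ 0.166887 = CNY 56,459.82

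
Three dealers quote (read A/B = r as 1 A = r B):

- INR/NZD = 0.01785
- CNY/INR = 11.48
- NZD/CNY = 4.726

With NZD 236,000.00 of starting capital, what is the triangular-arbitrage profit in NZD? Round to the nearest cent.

Profit: NZD 7,690.26

Profitable loop is NZD → INR → CNY → NZD:
NZD 236,000.00 ÷ 0.01785 = INR 13,221,288.52
INR 13,221,288.52 ÷ 11.48 = CNY 1,151,680.18
CNY 1,151,680.18 ÷ 4.726 = NZD 243,690.26
Profit = NZD 243,690.26 − NZD 236,000.00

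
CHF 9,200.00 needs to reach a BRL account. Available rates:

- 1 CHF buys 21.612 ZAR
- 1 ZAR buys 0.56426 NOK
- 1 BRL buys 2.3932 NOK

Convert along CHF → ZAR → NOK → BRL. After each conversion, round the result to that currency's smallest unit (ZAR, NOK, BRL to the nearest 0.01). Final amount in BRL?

BRL 46,879.51

CHF 9,200.00 × 21.612 = ZAR 198,830.40
ZAR 198,830.40 × 0.56426 = NOK 112,192.04
NOK 112,192.04 ÷ 2.3932 = BRL 46,879.51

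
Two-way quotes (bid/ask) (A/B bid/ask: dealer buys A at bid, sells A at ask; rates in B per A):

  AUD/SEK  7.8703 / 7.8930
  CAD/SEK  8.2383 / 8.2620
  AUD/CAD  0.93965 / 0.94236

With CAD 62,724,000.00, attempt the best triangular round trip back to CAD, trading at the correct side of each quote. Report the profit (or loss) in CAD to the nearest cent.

Best loop CAD → AUD → SEK → CAD:
CAD 62,724,000.00 ÷ 0.94236 (buy AUD at ask) = AUD 66,560,550.11
AUD 66,560,550.11 × 7.8703 (sell AUD at bid) = SEK 523,851,497.52
SEK 523,851,497.52 ÷ 8.2620 (buy CAD at ask) = CAD 63,404,925.87

Net profit: CAD 680,925.87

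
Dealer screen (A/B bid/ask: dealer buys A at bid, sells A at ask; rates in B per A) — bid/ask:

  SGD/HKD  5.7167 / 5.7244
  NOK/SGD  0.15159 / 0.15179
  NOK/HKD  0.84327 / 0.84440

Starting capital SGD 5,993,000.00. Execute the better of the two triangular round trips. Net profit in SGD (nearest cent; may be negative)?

Net profit: SGD 157,522.45

Best loop SGD → HKD → NOK → SGD:
SGD 5,993,000.00 × 5.7167 (sell SGD at bid) = HKD 34,260,183.10
HKD 34,260,183.10 ÷ 0.84440 (buy NOK at ask) = NOK 40,573,404.90
NOK 40,573,404.90 × 0.15159 (sell NOK at bid) = SGD 6,150,522.45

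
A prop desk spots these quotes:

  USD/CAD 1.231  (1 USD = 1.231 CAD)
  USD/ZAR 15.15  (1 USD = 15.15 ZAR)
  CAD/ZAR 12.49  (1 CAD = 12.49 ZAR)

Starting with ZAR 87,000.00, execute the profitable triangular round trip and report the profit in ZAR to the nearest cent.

Profit: ZAR 1,293.17

Profitable loop is ZAR → USD → CAD → ZAR:
ZAR 87,000.00 ÷ 15.15 = USD 5,742.57
USD 5,742.57 × 1.231 = CAD 7,069.11
CAD 7,069.11 × 12.49 = ZAR 88,293.17
Profit = ZAR 88,293.17 − ZAR 87,000.00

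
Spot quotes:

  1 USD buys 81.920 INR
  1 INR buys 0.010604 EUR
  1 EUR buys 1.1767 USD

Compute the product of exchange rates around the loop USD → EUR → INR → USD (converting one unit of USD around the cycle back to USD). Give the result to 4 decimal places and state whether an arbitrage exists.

Around USD → EUR → INR → USD: 1 ÷ 1.1767 ÷ 0.010604 ÷ 81.920 = 0.978306
Product < 1; profitable direction is USD → INR → EUR → USD.

0.9783 (arbitrage exists)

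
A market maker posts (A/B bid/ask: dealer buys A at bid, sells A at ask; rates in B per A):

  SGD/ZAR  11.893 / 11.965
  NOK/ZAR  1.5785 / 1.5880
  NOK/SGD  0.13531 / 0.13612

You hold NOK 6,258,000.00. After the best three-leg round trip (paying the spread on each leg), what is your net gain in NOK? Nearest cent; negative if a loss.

Net profit: NOK 83,709.93

Best loop NOK → SGD → ZAR → NOK:
NOK 6,258,000.00 × 0.13531 (sell NOK at bid) = SGD 846,769.98
SGD 846,769.98 × 11.893 (sell SGD at bid) = ZAR 10,070,635.37
ZAR 10,070,635.37 ÷ 1.5880 (buy NOK at ask) = NOK 6,341,709.93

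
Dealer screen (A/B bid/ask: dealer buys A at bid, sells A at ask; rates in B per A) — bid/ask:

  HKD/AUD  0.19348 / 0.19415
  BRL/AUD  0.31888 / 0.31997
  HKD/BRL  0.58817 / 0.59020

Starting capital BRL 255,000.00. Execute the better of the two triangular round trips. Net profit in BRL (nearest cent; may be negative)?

Best loop BRL → HKD → AUD → BRL:
BRL 255,000.00 ÷ 0.59020 (buy HKD at ask) = HKD 432,056.93
HKD 432,056.93 × 0.19348 (sell HKD at bid) = AUD 83,594.37
AUD 83,594.37 ÷ 0.31997 (buy BRL at ask) = BRL 261,256.91

Net profit: BRL 6,256.91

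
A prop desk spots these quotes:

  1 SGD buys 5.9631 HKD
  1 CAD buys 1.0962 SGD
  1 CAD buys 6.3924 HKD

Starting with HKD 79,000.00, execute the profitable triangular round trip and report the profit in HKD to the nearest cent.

Profitable loop is HKD → CAD → SGD → HKD:
HKD 79,000.00 ÷ 6.3924 = CAD 12,358.43
CAD 12,358.43 × 1.0962 = SGD 13,547.31
SGD 13,547.31 × 5.9631 = HKD 80,783.94
Profit = HKD 80,783.94 − HKD 79,000.00

Profit: HKD 1,783.94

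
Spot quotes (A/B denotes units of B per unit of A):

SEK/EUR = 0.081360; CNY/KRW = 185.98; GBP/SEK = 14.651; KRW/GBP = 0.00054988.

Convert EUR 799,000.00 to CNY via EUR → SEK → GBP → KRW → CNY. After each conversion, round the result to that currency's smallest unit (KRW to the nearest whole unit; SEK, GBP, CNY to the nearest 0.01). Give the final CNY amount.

CNY 6,554,422.07

EUR 799,000.00 ÷ 0.081360 = SEK 9,820,550.64
SEK 9,820,550.64 ÷ 14.651 = GBP 670,299.00
GBP 670,299.00 ÷ 0.00054988 = KRW 1,218,991,416
KRW 1,218,991,416 ÷ 185.98 = CNY 6,554,422.07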